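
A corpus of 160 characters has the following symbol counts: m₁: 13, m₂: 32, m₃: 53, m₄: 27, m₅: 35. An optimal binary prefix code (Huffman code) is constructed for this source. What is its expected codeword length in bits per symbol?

Probabilities are the counts divided by 160.
Repeatedly combine the two least-probable nodes; the expected code length is the sum of the merged weights.
merge 13/160 + 27/160 → 1/4
merge 1/5 + 7/32 → 67/160
merge 1/4 + 53/160 → 93/160
merge 67/160 + 93/160 → 1
L = 1/4 + 67/160 + 93/160 + 1 = 9/4 = 2.25 bits/symbol.

2.25 bits/symbol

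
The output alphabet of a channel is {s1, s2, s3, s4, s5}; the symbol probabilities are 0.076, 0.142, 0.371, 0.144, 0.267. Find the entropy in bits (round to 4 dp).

2.1244 bits

H = −Σ pᵢ log₂ pᵢ.
−0.076·log₂(0.076) = 0.2826
−0.142·log₂(0.142) = 0.3999
−0.371·log₂(0.371) = 0.5307
−0.144·log₂(0.144) = 0.4026
−0.267·log₂(0.267) = 0.5087
Sum ≈ 2.1244 → 2.1244 bits.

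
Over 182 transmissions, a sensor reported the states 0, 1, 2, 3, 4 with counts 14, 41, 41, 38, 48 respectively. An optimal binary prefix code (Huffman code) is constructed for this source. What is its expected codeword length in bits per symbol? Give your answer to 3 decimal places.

2.286 bits/symbol

Probabilities are the counts divided by 182.
Repeatedly combine the two least-probable nodes; the expected code length is the sum of the merged weights.
merge 1/13 + 19/91 → 2/7
merge 41/182 + 41/182 → 41/91
merge 24/91 + 2/7 → 50/91
merge 41/91 + 50/91 → 1
L = 2/7 + 41/91 + 50/91 + 1 = 16/7 ≈ 2.286 bits/symbol.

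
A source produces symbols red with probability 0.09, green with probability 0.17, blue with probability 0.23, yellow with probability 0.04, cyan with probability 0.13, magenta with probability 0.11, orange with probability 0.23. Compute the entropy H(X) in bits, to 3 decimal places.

2.641 bits

H = −Σ pᵢ log₂ pᵢ.
−0.09·log₂(0.09) = 0.3127
−0.17·log₂(0.17) = 0.4346
−0.23·log₂(0.23) = 0.4877
−0.04·log₂(0.04) = 0.1858
−0.13·log₂(0.13) = 0.3826
−0.11·log₂(0.11) = 0.3503
−0.23·log₂(0.23) = 0.4877
Sum ≈ 2.6413 → 2.641 bits.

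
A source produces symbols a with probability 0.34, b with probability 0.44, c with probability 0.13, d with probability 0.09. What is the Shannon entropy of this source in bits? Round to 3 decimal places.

H = −Σ pᵢ log₂ pᵢ.
−0.34·log₂(0.34) = 0.5292
−0.44·log₂(0.44) = 0.5211
−0.13·log₂(0.13) = 0.3826
−0.09·log₂(0.09) = 0.3127
Sum ≈ 1.7456 → 1.746 bits.

1.746 bits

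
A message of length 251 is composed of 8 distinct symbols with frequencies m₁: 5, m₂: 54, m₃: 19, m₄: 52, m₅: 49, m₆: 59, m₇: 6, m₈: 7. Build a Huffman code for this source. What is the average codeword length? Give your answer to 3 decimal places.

2.606 bits/symbol

Probabilities are the counts divided by 251.
Repeatedly combine the two least-probable nodes; the expected code length is the sum of the merged weights.
merge 5/251 + 6/251 → 11/251
merge 7/251 + 11/251 → 18/251
merge 18/251 + 19/251 → 37/251
merge 37/251 + 49/251 → 86/251
merge 52/251 + 54/251 → 106/251
merge 59/251 + 86/251 → 145/251
merge 106/251 + 145/251 → 1
L = 11/251 + 18/251 + 37/251 + 86/251 + 106/251 + 145/251 + 1 = 654/251 ≈ 2.606 bits/symbol.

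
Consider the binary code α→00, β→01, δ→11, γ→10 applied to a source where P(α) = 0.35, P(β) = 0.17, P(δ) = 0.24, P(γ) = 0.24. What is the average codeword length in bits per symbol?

2 bits/symbol

L̄ = Σ pᵢ·ℓᵢ = 0.35·2 + 0.17·2 + 0.24·2 + 0.24·2 = 2 bits/symbol.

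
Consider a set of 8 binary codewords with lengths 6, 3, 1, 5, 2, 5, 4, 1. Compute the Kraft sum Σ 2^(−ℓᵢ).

1.515625

With common denominator 2^6 = 64: Σ 2^(−ℓᵢ) = 1/64 + 8/64 + 32/64 + 2/64 + 16/64 + 2/64 + 4/64 + 32/64 = 97/64 = 1.515625.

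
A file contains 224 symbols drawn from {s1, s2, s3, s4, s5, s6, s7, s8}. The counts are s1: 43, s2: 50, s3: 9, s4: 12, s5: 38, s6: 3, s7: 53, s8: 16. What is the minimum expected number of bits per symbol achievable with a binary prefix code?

Probabilities are the counts divided by 224.
Repeatedly combine the two least-probable nodes; the expected code length is the sum of the merged weights.
merge 3/224 + 9/224 → 3/56
merge 3/56 + 3/56 → 3/28
merge 1/14 + 3/28 → 5/28
merge 19/112 + 5/28 → 39/112
merge 43/224 + 25/112 → 93/224
merge 53/224 + 39/112 → 131/224
merge 93/224 + 131/224 → 1
L = 3/56 + 3/28 + 5/28 + 39/112 + 93/224 + 131/224 + 1 = 43/16 = 2.6875 bits/symbol.

2.6875 bits/symbol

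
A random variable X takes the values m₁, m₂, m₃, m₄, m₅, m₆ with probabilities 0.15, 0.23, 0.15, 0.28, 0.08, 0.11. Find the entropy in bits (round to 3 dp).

H = −Σ pᵢ log₂ pᵢ.
−0.15·log₂(0.15) = 0.4105
−0.23·log₂(0.23) = 0.4877
−0.15·log₂(0.15) = 0.4105
−0.28·log₂(0.28) = 0.5142
−0.08·log₂(0.08) = 0.2915
−0.11·log₂(0.11) = 0.3503
Sum ≈ 2.4648 → 2.465 bits.

2.465 bits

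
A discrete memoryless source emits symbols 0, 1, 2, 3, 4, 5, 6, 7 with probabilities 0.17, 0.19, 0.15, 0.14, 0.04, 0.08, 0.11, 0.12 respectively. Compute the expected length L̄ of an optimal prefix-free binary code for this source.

Repeatedly combine the two least-probable nodes; the expected code length is the sum of the merged weights.
merge 1/25 + 2/25 → 3/25
merge 11/100 + 3/25 → 23/100
merge 3/25 + 7/50 → 13/50
merge 3/20 + 17/100 → 8/25
merge 19/100 + 23/100 → 21/50
merge 13/50 + 8/25 → 29/50
merge 21/50 + 29/50 → 1
L = 3/25 + 23/100 + 13/50 + 8/25 + 21/50 + 29/50 + 1 = 293/100 = 2.93 bits/symbol.

2.93 bits/symbol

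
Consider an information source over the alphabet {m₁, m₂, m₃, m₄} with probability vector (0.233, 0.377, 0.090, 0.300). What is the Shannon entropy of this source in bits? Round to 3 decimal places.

1.854 bits

H = −Σ pᵢ log₂ pᵢ.
−0.233·log₂(0.233) = 0.4897
−0.377·log₂(0.377) = 0.5306
−0.090·log₂(0.090) = 0.3127
−0.300·log₂(0.300) = 0.5211
Sum ≈ 1.8540 → 1.854 bits.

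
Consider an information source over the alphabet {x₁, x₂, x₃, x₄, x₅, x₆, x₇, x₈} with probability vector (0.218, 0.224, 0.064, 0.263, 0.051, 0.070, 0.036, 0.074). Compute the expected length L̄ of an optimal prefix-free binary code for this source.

Repeatedly combine the two least-probable nodes; the expected code length is the sum of the merged weights.
merge 9/250 + 51/1000 → 87/1000
merge 8/125 + 7/100 → 67/500
merge 37/500 + 87/1000 → 161/1000
merge 67/500 + 161/1000 → 59/200
merge 109/500 + 28/125 → 221/500
merge 263/1000 + 59/200 → 279/500
merge 221/500 + 279/500 → 1
L = 87/1000 + 67/500 + 161/1000 + 59/200 + 221/500 + 279/500 + 1 = 2677/1000 = 2.677 bits/symbol.

2.677 bits/symbol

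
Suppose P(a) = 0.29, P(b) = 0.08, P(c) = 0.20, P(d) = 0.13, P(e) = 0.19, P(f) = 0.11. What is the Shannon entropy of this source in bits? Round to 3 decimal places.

H = −Σ pᵢ log₂ pᵢ.
−0.29·log₂(0.29) = 0.5179
−0.08·log₂(0.08) = 0.2915
−0.20·log₂(0.20) = 0.4644
−0.13·log₂(0.13) = 0.3826
−0.19·log₂(0.19) = 0.4552
−0.11·log₂(0.11) = 0.3503
Sum ≈ 2.4620 → 2.462 bits.

2.462 bits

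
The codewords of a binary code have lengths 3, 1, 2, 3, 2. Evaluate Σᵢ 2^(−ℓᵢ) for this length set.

With common denominator 2^3 = 8: Σ 2^(−ℓᵢ) = 1/8 + 4/8 + 2/8 + 1/8 + 2/8 = 10/8 = 1.25.

1.25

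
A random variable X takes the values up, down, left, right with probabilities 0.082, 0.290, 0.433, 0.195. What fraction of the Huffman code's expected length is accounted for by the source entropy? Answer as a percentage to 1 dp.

97.4%

Entropy H = −Σ p log₂ p ≈ 1.7966 bits.
Huffman merges: 41/500+39/200→277/1000; 277/1000+29/100→567/1000; 433/1000+567/1000→1. L = 461/250 ≈ 1.8440.
Efficiency = H/L = 1.7966/1.8440 = 97.4%.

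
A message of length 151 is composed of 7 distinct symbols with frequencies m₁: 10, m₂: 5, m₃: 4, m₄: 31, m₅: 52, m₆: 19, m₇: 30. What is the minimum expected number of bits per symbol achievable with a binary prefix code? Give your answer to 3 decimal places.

2.437 bits/symbol

Probabilities are the counts divided by 151.
Repeatedly combine the two least-probable nodes; the expected code length is the sum of the merged weights.
merge 4/151 + 5/151 → 9/151
merge 9/151 + 10/151 → 19/151
merge 19/151 + 19/151 → 38/151
merge 30/151 + 31/151 → 61/151
merge 38/151 + 52/151 → 90/151
merge 61/151 + 90/151 → 1
L = 9/151 + 19/151 + 38/151 + 61/151 + 90/151 + 1 = 368/151 ≈ 2.437 bits/symbol.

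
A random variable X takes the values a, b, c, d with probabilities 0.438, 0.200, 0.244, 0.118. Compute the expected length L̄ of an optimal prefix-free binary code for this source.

Repeatedly combine the two least-probable nodes; the expected code length is the sum of the merged weights.
merge 59/500 + 1/5 → 159/500
merge 61/250 + 159/500 → 281/500
merge 219/500 + 281/500 → 1
L = 159/500 + 281/500 + 1 = 47/25 = 1.88 bits/symbol.

1.88 bits/symbol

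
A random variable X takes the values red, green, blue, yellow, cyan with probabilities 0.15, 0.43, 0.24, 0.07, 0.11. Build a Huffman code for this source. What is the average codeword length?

Repeatedly combine the two least-probable nodes; the expected code length is the sum of the merged weights.
merge 7/100 + 11/100 → 9/50
merge 3/20 + 9/50 → 33/100
merge 6/25 + 33/100 → 57/100
merge 43/100 + 57/100 → 1
L = 9/50 + 33/100 + 57/100 + 1 = 52/25 = 2.08 bits/symbol.

2.08 bits/symbol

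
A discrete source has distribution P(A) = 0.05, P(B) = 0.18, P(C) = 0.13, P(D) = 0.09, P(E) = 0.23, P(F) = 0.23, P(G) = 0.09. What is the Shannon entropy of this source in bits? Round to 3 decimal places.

2.645 bits

H = −Σ pᵢ log₂ pᵢ.
−0.05·log₂(0.05) = 0.2161
−0.18·log₂(0.18) = 0.4453
−0.13·log₂(0.13) = 0.3826
−0.09·log₂(0.09) = 0.3127
−0.23·log₂(0.23) = 0.4877
−0.23·log₂(0.23) = 0.4877
−0.09·log₂(0.09) = 0.3127
Sum ≈ 2.6447 → 2.645 bits.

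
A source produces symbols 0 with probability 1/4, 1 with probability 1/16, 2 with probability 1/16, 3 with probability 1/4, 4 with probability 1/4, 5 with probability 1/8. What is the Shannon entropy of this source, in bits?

Each probability is a power of 1/2, so log₂(1/p) is an integer.
H = Σ p·log₂(1/p) = 1/4·2 + 1/16·4 + 1/16·4 + 1/4·2 + 1/4·2 + 1/8·3 = 2.375 bits.

2.375 bits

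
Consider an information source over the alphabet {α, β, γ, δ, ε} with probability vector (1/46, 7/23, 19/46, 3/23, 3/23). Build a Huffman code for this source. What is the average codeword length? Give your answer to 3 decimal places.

2.022 bits/symbol

Repeatedly combine the two least-probable nodes; the expected code length is the sum of the merged weights.
merge 1/46 + 3/23 → 7/46
merge 3/23 + 7/46 → 13/46
merge 13/46 + 7/23 → 27/46
merge 19/46 + 27/46 → 1
L = 7/46 + 13/46 + 27/46 + 1 = 93/46 ≈ 2.022 bits/symbol.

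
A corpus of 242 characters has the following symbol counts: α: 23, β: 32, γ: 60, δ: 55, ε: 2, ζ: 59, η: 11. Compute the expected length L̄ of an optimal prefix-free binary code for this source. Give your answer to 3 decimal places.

2.483 bits/symbol

Probabilities are the counts divided by 242.
Repeatedly combine the two least-probable nodes; the expected code length is the sum of the merged weights.
merge 1/121 + 1/22 → 13/242
merge 13/242 + 23/242 → 18/121
merge 16/121 + 18/121 → 34/121
merge 5/22 + 59/242 → 57/121
merge 30/121 + 34/121 → 64/121
merge 57/121 + 64/121 → 1
L = 13/242 + 18/121 + 34/121 + 57/121 + 64/121 + 1 = 601/242 ≈ 2.483 bits/symbol.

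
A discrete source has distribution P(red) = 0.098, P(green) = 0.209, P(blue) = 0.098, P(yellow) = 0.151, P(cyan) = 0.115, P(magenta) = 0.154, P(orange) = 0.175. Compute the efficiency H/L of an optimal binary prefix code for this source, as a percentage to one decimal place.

98.7%

Entropy H = −Σ p log₂ p ≈ 2.7552 bits.
Huffman merges: 49/500+49/500→49/250; 23/200+151/1000→133/500; 77/500+7/40→329/1000; 49/250+209/1000→81/200; 133/500+329/1000→119/200; 81/200+119/200→1. L = 2791/1000 ≈ 2.7910.
Efficiency = H/L = 2.7552/2.7910 = 98.7%.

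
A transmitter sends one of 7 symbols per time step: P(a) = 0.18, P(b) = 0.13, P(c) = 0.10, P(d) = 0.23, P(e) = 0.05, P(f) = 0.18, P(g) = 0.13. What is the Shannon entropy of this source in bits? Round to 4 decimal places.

H = −Σ pᵢ log₂ pᵢ.
−0.18·log₂(0.18) = 0.4453
−0.13·log₂(0.13) = 0.3826
−0.10·log₂(0.10) = 0.3322
−0.23·log₂(0.23) = 0.4877
−0.05·log₂(0.05) = 0.2161
−0.18·log₂(0.18) = 0.4453
−0.13·log₂(0.13) = 0.3826
Sum ≈ 2.6919 → 2.6919 bits.

2.6919 bits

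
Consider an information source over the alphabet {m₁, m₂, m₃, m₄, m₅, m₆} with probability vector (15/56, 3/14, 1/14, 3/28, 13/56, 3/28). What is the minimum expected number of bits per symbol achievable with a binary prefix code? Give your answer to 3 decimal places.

Repeatedly combine the two least-probable nodes; the expected code length is the sum of the merged weights.
merge 1/14 + 3/28 → 5/28
merge 3/28 + 5/28 → 2/7
merge 3/14 + 13/56 → 25/56
merge 15/56 + 2/7 → 31/56
merge 25/56 + 31/56 → 1
L = 5/28 + 2/7 + 25/56 + 31/56 + 1 = 69/28 ≈ 2.464 bits/symbol.

2.464 bits/symbol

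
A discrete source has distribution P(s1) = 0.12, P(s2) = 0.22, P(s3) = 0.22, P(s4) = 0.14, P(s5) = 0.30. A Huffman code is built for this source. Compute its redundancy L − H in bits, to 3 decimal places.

0.014 bits

Entropy H = −Σ p log₂ p ≈ 2.2464 bits.
Huffman merges: 3/25+7/50→13/50; 11/50+11/50→11/25; 13/50+3/10→14/25; 11/25+14/25→1. L = 113/50 ≈ 2.2600.
L − H = 2.2600 − 2.2464 = 0.014 bits.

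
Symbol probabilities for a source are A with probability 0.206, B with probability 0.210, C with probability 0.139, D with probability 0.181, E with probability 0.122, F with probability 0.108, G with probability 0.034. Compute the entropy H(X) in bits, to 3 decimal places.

H = −Σ pᵢ log₂ pᵢ.
−0.206·log₂(0.206) = 0.4695
−0.210·log₂(0.210) = 0.4728
−0.139·log₂(0.139) = 0.3957
−0.181·log₂(0.181) = 0.4463
−0.122·log₂(0.122) = 0.3703
−0.108·log₂(0.108) = 0.3468
−0.034·log₂(0.034) = 0.1659
Sum ≈ 2.6673 → 2.667 bits.

2.667 bits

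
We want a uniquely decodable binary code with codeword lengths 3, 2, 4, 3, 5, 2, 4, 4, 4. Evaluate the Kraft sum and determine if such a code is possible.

1.03125; no

With common denominator 2^5 = 32: Σ 2^(−ℓᵢ) = 4/32 + 8/32 + 2/32 + 4/32 + 1/32 + 8/32 + 2/32 + 2/32 + 2/32 = 33/32 = 1.03125.
Kraft's inequality requires Σ ≤ 1; here Σ = 1.03125 > 1, so no such prefix code exists.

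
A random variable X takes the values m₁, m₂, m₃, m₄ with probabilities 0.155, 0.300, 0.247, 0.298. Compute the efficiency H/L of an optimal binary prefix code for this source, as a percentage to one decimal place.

97.8%

Entropy H = −Σ p log₂ p ≈ 1.9568 bits.
Huffman merges: 31/200+247/1000→201/500; 149/500+3/10→299/500; 201/500+299/500→1. L = 2 ≈ 2.0000.
Efficiency = H/L = 1.9568/2.0000 = 97.8%.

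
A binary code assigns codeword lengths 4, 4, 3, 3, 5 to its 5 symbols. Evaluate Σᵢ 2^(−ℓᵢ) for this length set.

0.40625

With common denominator 2^5 = 32: Σ 2^(−ℓᵢ) = 2/32 + 2/32 + 4/32 + 4/32 + 1/32 = 13/32 = 0.40625.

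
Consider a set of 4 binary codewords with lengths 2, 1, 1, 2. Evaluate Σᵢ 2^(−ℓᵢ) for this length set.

1.5

With common denominator 2^2 = 4: Σ 2^(−ℓᵢ) = 1/4 + 2/4 + 2/4 + 1/4 = 6/4 = 1.5.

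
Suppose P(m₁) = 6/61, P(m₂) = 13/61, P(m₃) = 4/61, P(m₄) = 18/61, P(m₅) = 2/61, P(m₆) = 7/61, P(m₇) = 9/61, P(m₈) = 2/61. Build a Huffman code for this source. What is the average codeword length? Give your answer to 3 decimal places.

2.689 bits/symbol

Repeatedly combine the two least-probable nodes; the expected code length is the sum of the merged weights.
merge 2/61 + 2/61 → 4/61
merge 4/61 + 4/61 → 8/61
merge 6/61 + 7/61 → 13/61
merge 8/61 + 9/61 → 17/61
merge 13/61 + 13/61 → 26/61
merge 17/61 + 18/61 → 35/61
merge 26/61 + 35/61 → 1
L = 4/61 + 8/61 + 13/61 + 17/61 + 26/61 + 35/61 + 1 = 164/61 ≈ 2.689 bits/symbol.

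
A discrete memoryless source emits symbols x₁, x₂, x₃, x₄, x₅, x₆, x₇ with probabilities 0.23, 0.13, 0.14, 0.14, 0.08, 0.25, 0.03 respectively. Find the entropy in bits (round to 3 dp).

2.608 bits

H = −Σ pᵢ log₂ pᵢ.
−0.23·log₂(0.23) = 0.4877
−0.13·log₂(0.13) = 0.3826
−0.14·log₂(0.14) = 0.3971
−0.14·log₂(0.14) = 0.3971
−0.08·log₂(0.08) = 0.2915
−0.25·log₂(0.25) = 0.5000
−0.03·log₂(0.03) = 0.1518
Sum ≈ 2.6078 → 2.608 bits.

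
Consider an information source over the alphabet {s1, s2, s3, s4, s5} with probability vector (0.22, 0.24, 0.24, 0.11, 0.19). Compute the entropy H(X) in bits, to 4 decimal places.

H = −Σ pᵢ log₂ pᵢ.
−0.22·log₂(0.22) = 0.4806
−0.24·log₂(0.24) = 0.4941
−0.24·log₂(0.24) = 0.4941
−0.11·log₂(0.11) = 0.3503
−0.19·log₂(0.19) = 0.4552
Sum ≈ 2.2744 → 2.2744 bits.

2.2744 bits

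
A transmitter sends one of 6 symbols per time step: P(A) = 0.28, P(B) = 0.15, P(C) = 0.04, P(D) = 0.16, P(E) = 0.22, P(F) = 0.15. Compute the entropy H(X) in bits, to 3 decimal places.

2.425 bits

H = −Σ pᵢ log₂ pᵢ.
−0.28·log₂(0.28) = 0.5142
−0.15·log₂(0.15) = 0.4105
−0.04·log₂(0.04) = 0.1858
−0.16·log₂(0.16) = 0.4230
−0.22·log₂(0.22) = 0.4806
−0.15·log₂(0.15) = 0.4105
Sum ≈ 2.4247 → 2.425 bits.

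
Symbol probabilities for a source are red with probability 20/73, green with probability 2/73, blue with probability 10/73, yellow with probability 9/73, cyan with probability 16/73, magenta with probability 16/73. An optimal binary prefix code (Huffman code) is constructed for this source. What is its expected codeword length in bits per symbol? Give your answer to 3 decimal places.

Repeatedly combine the two least-probable nodes; the expected code length is the sum of the merged weights.
merge 2/73 + 9/73 → 11/73
merge 10/73 + 11/73 → 21/73
merge 16/73 + 16/73 → 32/73
merge 20/73 + 21/73 → 41/73
merge 32/73 + 41/73 → 1
L = 11/73 + 21/73 + 32/73 + 41/73 + 1 = 178/73 ≈ 2.438 bits/symbol.

2.438 bits/symbol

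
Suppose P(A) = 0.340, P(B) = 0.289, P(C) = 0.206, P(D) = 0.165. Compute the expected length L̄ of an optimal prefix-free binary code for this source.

2 bits/symbol

Repeatedly combine the two least-probable nodes; the expected code length is the sum of the merged weights.
merge 33/200 + 103/500 → 371/1000
merge 289/1000 + 17/50 → 629/1000
merge 371/1000 + 629/1000 → 1
L = 371/1000 + 629/1000 + 1 = 2 bits/symbol.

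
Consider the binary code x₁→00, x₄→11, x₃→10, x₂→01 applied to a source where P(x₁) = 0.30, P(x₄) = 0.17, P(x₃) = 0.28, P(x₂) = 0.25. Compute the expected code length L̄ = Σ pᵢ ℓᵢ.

L̄ = Σ pᵢ·ℓᵢ = 0.30·2 + 0.17·2 + 0.28·2 + 0.25·2 = 2 bits/symbol.

2 bits/symbol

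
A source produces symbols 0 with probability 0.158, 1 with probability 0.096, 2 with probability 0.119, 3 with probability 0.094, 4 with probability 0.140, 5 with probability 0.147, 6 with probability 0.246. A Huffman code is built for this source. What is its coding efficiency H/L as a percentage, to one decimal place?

99.2%

Entropy H = −Σ p log₂ p ≈ 2.7327 bits.
Huffman merges: 47/500+12/125→19/100; 119/1000+7/50→259/1000; 147/1000+79/500→61/200; 19/100+123/500→109/250; 259/1000+61/200→141/250; 109/250+141/250→1. L = 1377/500 ≈ 2.7540.
Efficiency = H/L = 2.7327/2.7540 = 99.2%.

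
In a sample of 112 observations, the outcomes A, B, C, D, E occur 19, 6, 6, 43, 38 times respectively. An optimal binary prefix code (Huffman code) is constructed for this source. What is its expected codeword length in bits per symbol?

Probabilities are the counts divided by 112.
Repeatedly combine the two least-probable nodes; the expected code length is the sum of the merged weights.
merge 3/56 + 3/56 → 3/28
merge 3/28 + 19/112 → 31/112
merge 31/112 + 19/56 → 69/112
merge 43/112 + 69/112 → 1
L = 3/28 + 31/112 + 69/112 + 1 = 2 bits/symbol.

2 bits/symbol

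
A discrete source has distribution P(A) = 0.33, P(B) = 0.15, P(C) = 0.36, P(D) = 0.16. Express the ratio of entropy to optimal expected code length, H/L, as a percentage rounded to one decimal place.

97.0%

Entropy H = −Σ p log₂ p ≈ 1.8920 bits.
Huffman merges: 3/20+4/25→31/100; 31/100+33/100→16/25; 9/25+16/25→1. L = 39/20 ≈ 1.9500.
Efficiency = H/L = 1.8920/1.9500 = 97.0%.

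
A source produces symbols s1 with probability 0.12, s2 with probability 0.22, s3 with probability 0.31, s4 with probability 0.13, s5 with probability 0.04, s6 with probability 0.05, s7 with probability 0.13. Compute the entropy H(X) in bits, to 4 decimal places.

2.5386 bits

H = −Σ pᵢ log₂ pᵢ.
−0.12·log₂(0.12) = 0.3671
−0.22·log₂(0.22) = 0.4806
−0.31·log₂(0.31) = 0.5238
−0.13·log₂(0.13) = 0.3826
−0.04·log₂(0.04) = 0.1858
−0.05·log₂(0.05) = 0.2161
−0.13·log₂(0.13) = 0.3826
Sum ≈ 2.5386 → 2.5386 bits.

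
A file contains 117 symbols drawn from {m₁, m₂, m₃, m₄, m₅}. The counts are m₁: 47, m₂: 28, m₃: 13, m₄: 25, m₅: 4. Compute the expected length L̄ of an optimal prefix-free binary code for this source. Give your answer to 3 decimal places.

2.103 bits/symbol

Probabilities are the counts divided by 117.
Repeatedly combine the two least-probable nodes; the expected code length is the sum of the merged weights.
merge 4/117 + 1/9 → 17/117
merge 17/117 + 25/117 → 14/39
merge 28/117 + 14/39 → 70/117
merge 47/117 + 70/117 → 1
L = 17/117 + 14/39 + 70/117 + 1 = 82/39 ≈ 2.103 bits/symbol.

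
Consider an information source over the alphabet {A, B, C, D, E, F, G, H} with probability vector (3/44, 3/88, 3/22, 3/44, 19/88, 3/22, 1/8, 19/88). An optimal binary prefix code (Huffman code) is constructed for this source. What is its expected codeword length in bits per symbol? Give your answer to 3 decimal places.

Repeatedly combine the two least-probable nodes; the expected code length is the sum of the merged weights.
merge 3/88 + 3/44 → 9/88
merge 3/44 + 9/88 → 15/88
merge 1/8 + 3/22 → 23/88
merge 3/22 + 15/88 → 27/88
merge 19/88 + 19/88 → 19/44
merge 23/88 + 27/88 → 25/44
merge 19/44 + 25/44 → 1
L = 9/88 + 15/88 + 23/88 + 27/88 + 19/44 + 25/44 + 1 = 125/44 ≈ 2.841 bits/symbol.

2.841 bits/symbol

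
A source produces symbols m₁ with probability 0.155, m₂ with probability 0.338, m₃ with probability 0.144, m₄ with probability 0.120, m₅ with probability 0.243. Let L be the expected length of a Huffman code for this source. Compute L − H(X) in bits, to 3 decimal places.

Entropy H = −Σ p log₂ p ≈ 2.2115 bits.
Huffman merges: 3/25+18/125→33/125; 31/200+243/1000→199/500; 33/125+169/500→301/500; 199/500+301/500→1. L = 283/125 ≈ 2.2640.
L − H = 2.2640 − 2.2115 = 0.053 bits.

0.053 bits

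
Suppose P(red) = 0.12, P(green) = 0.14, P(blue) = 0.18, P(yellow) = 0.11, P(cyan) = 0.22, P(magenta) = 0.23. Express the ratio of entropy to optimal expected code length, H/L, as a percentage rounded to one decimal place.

99.1%

Entropy H = −Σ p log₂ p ≈ 2.5280 bits.
Huffman merges: 11/100+3/25→23/100; 7/50+9/50→8/25; 11/50+23/100→9/20; 23/100+8/25→11/20; 9/20+11/20→1. L = 51/20 ≈ 2.5500.
Efficiency = H/L = 2.5280/2.5500 = 99.1%.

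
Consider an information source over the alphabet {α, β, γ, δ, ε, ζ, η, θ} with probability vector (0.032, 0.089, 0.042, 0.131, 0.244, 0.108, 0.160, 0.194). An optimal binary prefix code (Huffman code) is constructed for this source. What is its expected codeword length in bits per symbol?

Repeatedly combine the two least-probable nodes; the expected code length is the sum of the merged weights.
merge 4/125 + 21/500 → 37/500
merge 37/500 + 89/1000 → 163/1000
merge 27/250 + 131/1000 → 239/1000
merge 4/25 + 163/1000 → 323/1000
merge 97/500 + 239/1000 → 433/1000
merge 61/250 + 323/1000 → 567/1000
merge 433/1000 + 567/1000 → 1
L = 37/500 + 163/1000 + 239/1000 + 323/1000 + 433/1000 + 567/1000 + 1 = 2799/1000 = 2.799 bits/symbol.

2.799 bits/symbol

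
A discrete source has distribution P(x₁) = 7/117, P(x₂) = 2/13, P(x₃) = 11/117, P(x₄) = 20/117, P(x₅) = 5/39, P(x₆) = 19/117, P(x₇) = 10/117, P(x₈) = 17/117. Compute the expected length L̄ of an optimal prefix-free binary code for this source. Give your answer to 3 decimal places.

Repeatedly combine the two least-probable nodes; the expected code length is the sum of the merged weights.
merge 7/117 + 10/117 → 17/117
merge 11/117 + 5/39 → 2/9
merge 17/117 + 17/117 → 34/117
merge 2/13 + 19/117 → 37/117
merge 20/117 + 2/9 → 46/117
merge 34/117 + 37/117 → 71/117
merge 46/117 + 71/117 → 1
L = 17/117 + 2/9 + 34/117 + 37/117 + 46/117 + 71/117 + 1 = 116/39 ≈ 2.974 bits/symbol.

2.974 bits/symbol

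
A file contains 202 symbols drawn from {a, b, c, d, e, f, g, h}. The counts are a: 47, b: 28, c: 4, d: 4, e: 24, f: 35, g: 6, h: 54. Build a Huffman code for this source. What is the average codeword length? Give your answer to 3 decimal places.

2.609 bits/symbol

Probabilities are the counts divided by 202.
Repeatedly combine the two least-probable nodes; the expected code length is the sum of the merged weights.
merge 2/101 + 2/101 → 4/101
merge 3/101 + 4/101 → 7/101
merge 7/101 + 12/101 → 19/101
merge 14/101 + 35/202 → 63/202
merge 19/101 + 47/202 → 85/202
merge 27/101 + 63/202 → 117/202
merge 85/202 + 117/202 → 1
L = 4/101 + 7/101 + 19/101 + 63/202 + 85/202 + 117/202 + 1 = 527/202 ≈ 2.609 bits/symbol.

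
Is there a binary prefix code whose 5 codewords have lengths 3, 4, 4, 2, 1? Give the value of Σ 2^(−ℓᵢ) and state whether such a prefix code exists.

1; yes

With common denominator 2^4 = 16: Σ 2^(−ℓᵢ) = 2/16 + 1/16 + 1/16 + 4/16 + 8/16 = 16/16 = 1.
Kraft's inequality requires Σ ≤ 1; here Σ = 1 ≤ 1, so such a prefix code exists.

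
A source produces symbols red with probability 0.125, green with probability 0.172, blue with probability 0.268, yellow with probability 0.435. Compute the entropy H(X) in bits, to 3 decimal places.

H = −Σ pᵢ log₂ pᵢ.
−0.125·log₂(0.125) = 0.3750
−0.172·log₂(0.172) = 0.4368
−0.268·log₂(0.268) = 0.5091
−0.435·log₂(0.435) = 0.5224
Sum ≈ 1.8433 → 1.843 bits.

1.843 bits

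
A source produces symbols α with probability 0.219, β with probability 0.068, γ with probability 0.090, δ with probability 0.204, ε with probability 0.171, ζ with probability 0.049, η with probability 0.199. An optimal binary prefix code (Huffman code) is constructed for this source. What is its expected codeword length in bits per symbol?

2.694 bits/symbol

Repeatedly combine the two least-probable nodes; the expected code length is the sum of the merged weights.
merge 49/1000 + 17/250 → 117/1000
merge 9/100 + 117/1000 → 207/1000
merge 171/1000 + 199/1000 → 37/100
merge 51/250 + 207/1000 → 411/1000
merge 219/1000 + 37/100 → 589/1000
merge 411/1000 + 589/1000 → 1
L = 117/1000 + 207/1000 + 37/100 + 411/1000 + 589/1000 + 1 = 1347/500 = 2.694 bits/symbol.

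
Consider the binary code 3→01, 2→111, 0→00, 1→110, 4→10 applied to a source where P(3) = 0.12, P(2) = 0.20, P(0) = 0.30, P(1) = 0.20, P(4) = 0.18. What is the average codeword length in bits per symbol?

L̄ = Σ pᵢ·ℓᵢ = 0.12·2 + 0.20·3 + 0.30·2 + 0.20·3 + 0.18·2 = 2.4 bits/symbol.

2.4 bits/symbol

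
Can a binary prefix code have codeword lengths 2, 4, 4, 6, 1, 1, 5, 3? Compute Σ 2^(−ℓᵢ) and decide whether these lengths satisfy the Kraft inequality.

With common denominator 2^6 = 64: Σ 2^(−ℓᵢ) = 16/64 + 4/64 + 4/64 + 1/64 + 32/64 + 32/64 + 2/64 + 8/64 = 99/64 = 1.546875.
Kraft's inequality requires Σ ≤ 1; here Σ = 1.546875 > 1, so no such prefix code exists.

1.546875; no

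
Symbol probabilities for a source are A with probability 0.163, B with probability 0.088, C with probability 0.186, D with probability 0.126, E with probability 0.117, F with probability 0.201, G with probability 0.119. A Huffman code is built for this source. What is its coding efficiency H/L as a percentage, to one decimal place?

Entropy H = −Σ p log₂ p ≈ 2.7559 bits.
Huffman merges: 11/125+117/1000→41/200; 119/1000+63/500→49/200; 163/1000+93/500→349/1000; 201/1000+41/200→203/500; 49/200+349/1000→297/500; 203/500+297/500→1. L = 2799/1000 ≈ 2.7990.
Efficiency = H/L = 2.7559/2.7990 = 98.5%.

98.5%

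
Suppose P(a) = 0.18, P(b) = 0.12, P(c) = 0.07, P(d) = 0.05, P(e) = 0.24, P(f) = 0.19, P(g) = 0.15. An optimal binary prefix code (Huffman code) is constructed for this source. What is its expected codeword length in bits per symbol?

Repeatedly combine the two least-probable nodes; the expected code length is the sum of the merged weights.
merge 1/20 + 7/100 → 3/25
merge 3/25 + 3/25 → 6/25
merge 3/20 + 9/50 → 33/100
merge 19/100 + 6/25 → 43/100
merge 6/25 + 33/100 → 57/100
merge 43/100 + 57/100 → 1
L = 3/25 + 6/25 + 33/100 + 43/100 + 57/100 + 1 = 269/100 = 2.69 bits/symbol.

2.69 bits/symbol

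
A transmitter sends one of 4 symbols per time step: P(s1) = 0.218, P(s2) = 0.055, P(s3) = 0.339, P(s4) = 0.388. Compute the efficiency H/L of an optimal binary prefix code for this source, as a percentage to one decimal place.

93.8%

Entropy H = −Σ p log₂ p ≈ 1.7682 bits.
Huffman merges: 11/200+109/500→273/1000; 273/1000+339/1000→153/250; 97/250+153/250→1. L = 377/200 ≈ 1.8850.
Efficiency = H/L = 1.7682/1.8850 = 93.8%.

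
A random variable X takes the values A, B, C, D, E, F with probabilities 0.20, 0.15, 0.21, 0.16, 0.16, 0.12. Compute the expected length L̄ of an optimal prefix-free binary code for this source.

Repeatedly combine the two least-probable nodes; the expected code length is the sum of the merged weights.
merge 3/25 + 3/20 → 27/100
merge 4/25 + 4/25 → 8/25
merge 1/5 + 21/100 → 41/100
merge 27/100 + 8/25 → 59/100
merge 41/100 + 59/100 → 1
L = 27/100 + 8/25 + 41/100 + 59/100 + 1 = 259/100 = 2.59 bits/symbol.

2.59 bits/symbol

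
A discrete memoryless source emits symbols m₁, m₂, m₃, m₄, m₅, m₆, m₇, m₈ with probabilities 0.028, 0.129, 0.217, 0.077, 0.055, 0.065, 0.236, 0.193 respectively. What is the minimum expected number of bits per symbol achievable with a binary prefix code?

2.772 bits/symbol

Repeatedly combine the two least-probable nodes; the expected code length is the sum of the merged weights.
merge 7/250 + 11/200 → 83/1000
merge 13/200 + 77/1000 → 71/500
merge 83/1000 + 129/1000 → 53/250
merge 71/500 + 193/1000 → 67/200
merge 53/250 + 217/1000 → 429/1000
merge 59/250 + 67/200 → 571/1000
merge 429/1000 + 571/1000 → 1
L = 83/1000 + 71/500 + 53/250 + 67/200 + 429/1000 + 571/1000 + 1 = 693/250 = 2.772 bits/symbol.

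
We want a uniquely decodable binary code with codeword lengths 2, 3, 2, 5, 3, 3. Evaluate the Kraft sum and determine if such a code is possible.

With common denominator 2^5 = 32: Σ 2^(−ℓᵢ) = 8/32 + 4/32 + 8/32 + 1/32 + 4/32 + 4/32 = 29/32 = 0.90625.
Kraft's inequality requires Σ ≤ 1; here Σ = 0.90625 ≤ 1, so such a prefix code exists.

0.90625; yes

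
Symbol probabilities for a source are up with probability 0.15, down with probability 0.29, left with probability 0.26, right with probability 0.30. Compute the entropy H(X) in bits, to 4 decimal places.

1.9548 bits

H = −Σ pᵢ log₂ pᵢ.
−0.15·log₂(0.15) = 0.4105
−0.29·log₂(0.29) = 0.5179
−0.26·log₂(0.26) = 0.5053
−0.30·log₂(0.30) = 0.5211
Sum ≈ 1.9548 → 1.9548 bits.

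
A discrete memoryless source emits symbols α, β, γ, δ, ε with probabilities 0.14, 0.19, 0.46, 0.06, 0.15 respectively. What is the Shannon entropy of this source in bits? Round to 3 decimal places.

2.022 bits

H = −Σ pᵢ log₂ pᵢ.
−0.14·log₂(0.14) = 0.3971
−0.19·log₂(0.19) = 0.4552
−0.46·log₂(0.46) = 0.5153
−0.06·log₂(0.06) = 0.2435
−0.15·log₂(0.15) = 0.4105
Sum ≈ 2.0218 → 2.022 bits.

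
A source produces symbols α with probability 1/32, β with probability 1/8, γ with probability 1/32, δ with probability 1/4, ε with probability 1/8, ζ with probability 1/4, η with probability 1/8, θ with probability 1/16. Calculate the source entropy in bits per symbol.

Each probability is a power of 1/2, so log₂(1/p) is an integer.
H = Σ p·log₂(1/p) = 1/32·5 + 1/8·3 + 1/32·5 + 1/4·2 + 1/8·3 + 1/4·2 + 1/8·3 + 1/16·4 = 2.6875 bits.

2.6875 bits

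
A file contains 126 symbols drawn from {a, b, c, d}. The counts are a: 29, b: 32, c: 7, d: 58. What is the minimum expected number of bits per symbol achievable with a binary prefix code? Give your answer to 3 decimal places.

Probabilities are the counts divided by 126.
Repeatedly combine the two least-probable nodes; the expected code length is the sum of the merged weights.
merge 1/18 + 29/126 → 2/7
merge 16/63 + 2/7 → 34/63
merge 29/63 + 34/63 → 1
L = 2/7 + 34/63 + 1 = 115/63 ≈ 1.825 bits/symbol.

1.825 bits/symbol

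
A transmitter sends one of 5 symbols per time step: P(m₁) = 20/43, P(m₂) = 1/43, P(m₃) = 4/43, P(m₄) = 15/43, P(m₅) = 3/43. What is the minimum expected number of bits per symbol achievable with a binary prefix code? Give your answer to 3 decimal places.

1.814 bits/symbol

Repeatedly combine the two least-probable nodes; the expected code length is the sum of the merged weights.
merge 1/43 + 3/43 → 4/43
merge 4/43 + 4/43 → 8/43
merge 8/43 + 15/43 → 23/43
merge 20/43 + 23/43 → 1
L = 4/43 + 8/43 + 23/43 + 1 = 78/43 ≈ 1.814 bits/symbol.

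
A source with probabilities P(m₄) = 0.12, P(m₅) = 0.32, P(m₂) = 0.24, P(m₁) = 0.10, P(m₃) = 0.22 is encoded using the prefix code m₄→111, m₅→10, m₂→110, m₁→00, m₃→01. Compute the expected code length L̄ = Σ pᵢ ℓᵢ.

L̄ = Σ pᵢ·ℓᵢ = 0.12·3 + 0.32·2 + 0.24·3 + 0.10·2 + 0.22·2 = 2.36 bits/symbol.

2.36 bits/symbol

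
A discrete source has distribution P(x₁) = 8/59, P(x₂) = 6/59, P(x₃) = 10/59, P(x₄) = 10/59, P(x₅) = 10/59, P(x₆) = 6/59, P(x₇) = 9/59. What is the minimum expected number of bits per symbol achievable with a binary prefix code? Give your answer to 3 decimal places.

Repeatedly combine the two least-probable nodes; the expected code length is the sum of the merged weights.
merge 6/59 + 6/59 → 12/59
merge 8/59 + 9/59 → 17/59
merge 10/59 + 10/59 → 20/59
merge 10/59 + 12/59 → 22/59
merge 17/59 + 20/59 → 37/59
merge 22/59 + 37/59 → 1
L = 12/59 + 17/59 + 20/59 + 22/59 + 37/59 + 1 = 167/59 ≈ 2.831 bits/symbol.

2.831 bits/symbol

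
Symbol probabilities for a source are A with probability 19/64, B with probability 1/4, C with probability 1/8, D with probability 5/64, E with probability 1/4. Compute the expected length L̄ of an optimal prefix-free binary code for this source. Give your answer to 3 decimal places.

Repeatedly combine the two least-probable nodes; the expected code length is the sum of the merged weights.
merge 5/64 + 1/8 → 13/64
merge 13/64 + 1/4 → 29/64
merge 1/4 + 19/64 → 35/64
merge 29/64 + 35/64 → 1
L = 13/64 + 29/64 + 35/64 + 1 = 141/64 ≈ 2.203 bits/symbol.

2.203 bits/symbol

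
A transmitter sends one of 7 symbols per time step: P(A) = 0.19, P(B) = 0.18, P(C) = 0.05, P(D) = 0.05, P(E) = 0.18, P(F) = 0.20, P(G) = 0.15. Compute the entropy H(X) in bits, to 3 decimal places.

H = −Σ pᵢ log₂ pᵢ.
−0.19·log₂(0.19) = 0.4552
−0.18·log₂(0.18) = 0.4453
−0.05·log₂(0.05) = 0.2161
−0.05·log₂(0.05) = 0.2161
−0.18·log₂(0.18) = 0.4453
−0.20·log₂(0.20) = 0.4644
−0.15·log₂(0.15) = 0.4105
Sum ≈ 2.6530 → 2.653 bits.

2.653 bits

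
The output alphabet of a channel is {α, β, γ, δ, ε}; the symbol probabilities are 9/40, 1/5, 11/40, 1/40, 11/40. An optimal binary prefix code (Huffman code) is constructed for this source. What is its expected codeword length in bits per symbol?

Repeatedly combine the two least-probable nodes; the expected code length is the sum of the merged weights.
merge 1/40 + 1/5 → 9/40
merge 9/40 + 9/40 → 9/20
merge 11/40 + 11/40 → 11/20
merge 9/20 + 11/20 → 1
L = 9/40 + 9/20 + 11/20 + 1 = 89/40 = 2.225 bits/symbol.

2.225 bits/symbol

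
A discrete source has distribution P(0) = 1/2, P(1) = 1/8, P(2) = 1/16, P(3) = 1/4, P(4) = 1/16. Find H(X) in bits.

Each probability is a power of 1/2, so log₂(1/p) is an integer.
H = Σ p·log₂(1/p) = 1/2·1 + 1/8·3 + 1/16·4 + 1/4·2 + 1/16·4 = 1.875 bits.

1.875 bits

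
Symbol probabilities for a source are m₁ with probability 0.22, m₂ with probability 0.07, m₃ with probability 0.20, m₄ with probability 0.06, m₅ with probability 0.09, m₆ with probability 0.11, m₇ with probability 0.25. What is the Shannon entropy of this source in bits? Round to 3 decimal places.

H = −Σ pᵢ log₂ pᵢ.
−0.22·log₂(0.22) = 0.4806
−0.07·log₂(0.07) = 0.2686
−0.20·log₂(0.20) = 0.4644
−0.06·log₂(0.06) = 0.2435
−0.09·log₂(0.09) = 0.3127
−0.11·log₂(0.11) = 0.3503
−0.25·log₂(0.25) = 0.5000
Sum ≈ 2.6200 → 2.620 bits.

2.620 bits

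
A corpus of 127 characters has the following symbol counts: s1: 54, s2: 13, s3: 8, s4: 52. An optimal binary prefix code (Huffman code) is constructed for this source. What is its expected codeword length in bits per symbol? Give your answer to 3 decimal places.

1.740 bits/symbol

Probabilities are the counts divided by 127.
Repeatedly combine the two least-probable nodes; the expected code length is the sum of the merged weights.
merge 8/127 + 13/127 → 21/127
merge 21/127 + 52/127 → 73/127
merge 54/127 + 73/127 → 1
L = 21/127 + 73/127 + 1 = 221/127 ≈ 1.740 bits/symbol.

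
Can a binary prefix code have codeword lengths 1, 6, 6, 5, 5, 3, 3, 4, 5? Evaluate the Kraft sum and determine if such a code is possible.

With common denominator 2^6 = 64: Σ 2^(−ℓᵢ) = 32/64 + 1/64 + 1/64 + 2/64 + 2/64 + 8/64 + 8/64 + 4/64 + 2/64 = 60/64 = 0.9375.
Kraft's inequality requires Σ ≤ 1; here Σ = 0.9375 ≤ 1, so such a prefix code exists.

0.9375; yes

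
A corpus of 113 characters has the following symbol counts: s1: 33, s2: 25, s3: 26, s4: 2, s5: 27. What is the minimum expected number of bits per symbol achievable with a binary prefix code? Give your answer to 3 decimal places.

2.239 bits/symbol

Probabilities are the counts divided by 113.
Repeatedly combine the two least-probable nodes; the expected code length is the sum of the merged weights.
merge 2/113 + 25/113 → 27/113
merge 26/113 + 27/113 → 53/113
merge 27/113 + 33/113 → 60/113
merge 53/113 + 60/113 → 1
L = 27/113 + 53/113 + 60/113 + 1 = 253/113 ≈ 2.239 bits/symbol.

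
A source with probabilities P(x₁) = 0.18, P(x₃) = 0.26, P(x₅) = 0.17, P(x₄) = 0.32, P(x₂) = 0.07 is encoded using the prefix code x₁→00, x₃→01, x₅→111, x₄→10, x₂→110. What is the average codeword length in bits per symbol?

2.24 bits/symbol

L̄ = Σ pᵢ·ℓᵢ = 0.18·2 + 0.26·2 + 0.17·3 + 0.32·2 + 0.07·3 = 2.24 bits/symbol.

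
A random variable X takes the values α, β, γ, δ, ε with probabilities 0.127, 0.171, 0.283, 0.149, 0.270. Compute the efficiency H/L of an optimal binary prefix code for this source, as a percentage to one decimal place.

98.8%

Entropy H = −Σ p log₂ p ≈ 2.2484 bits.
Huffman merges: 127/1000+149/1000→69/250; 171/1000+27/100→441/1000; 69/250+283/1000→559/1000; 441/1000+559/1000→1. L = 569/250 ≈ 2.2760.
Efficiency = H/L = 2.2484/2.2760 = 98.8%.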